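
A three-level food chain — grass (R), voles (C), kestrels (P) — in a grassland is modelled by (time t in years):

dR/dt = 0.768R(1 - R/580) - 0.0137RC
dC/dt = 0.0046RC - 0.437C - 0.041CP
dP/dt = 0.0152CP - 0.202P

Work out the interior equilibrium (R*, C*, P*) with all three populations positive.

From dP/dt = 0: 0.0152C* = 0.202, so C* = 13.3.
From dR/dt = 0: 0.768(1 - R*/580) = 0.0137·13.3, giving R* = 580·(1 - 0.237) = 443.
From dC/dt = 0: 0.0046·443 - 0.437 = 0.041P*, so P* = 1.6/0.041 = 39.

R* ≈ 443, C* ≈ 13.3, P* ≈ 39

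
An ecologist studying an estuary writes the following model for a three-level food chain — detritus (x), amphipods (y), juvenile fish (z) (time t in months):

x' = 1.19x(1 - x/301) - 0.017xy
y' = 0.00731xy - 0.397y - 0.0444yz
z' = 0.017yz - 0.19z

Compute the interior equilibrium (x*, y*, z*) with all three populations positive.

x* ≈ 253, y* ≈ 11.2, z* ≈ 32.7

From dz/dt = 0: 0.017y* = 0.19, so y* = 11.2.
From dx/dt = 0: 1.19(1 - x*/301) = 0.017·11.2, giving x* = 301·(1 - 0.16) = 253.
From dy/dt = 0: 0.00731·253 - 0.397 = 0.0444z*, so z* = 1.45/0.0444 = 32.7.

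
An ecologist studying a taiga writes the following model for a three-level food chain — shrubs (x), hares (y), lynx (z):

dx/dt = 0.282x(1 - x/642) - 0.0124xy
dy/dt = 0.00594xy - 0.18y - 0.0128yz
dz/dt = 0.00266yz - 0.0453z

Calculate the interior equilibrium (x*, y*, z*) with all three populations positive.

x* ≈ 161, y* ≈ 17, z* ≈ 60.8

From dz/dt = 0: 0.00266y* = 0.0453, so y* = 17.
From dx/dt = 0: 0.282(1 - x*/642) = 0.0124·17, giving x* = 642·(1 - 0.749) = 161.
From dy/dt = 0: 0.00594·161 - 0.18 = 0.0128z*, so z* = 0.778/0.0128 = 60.8.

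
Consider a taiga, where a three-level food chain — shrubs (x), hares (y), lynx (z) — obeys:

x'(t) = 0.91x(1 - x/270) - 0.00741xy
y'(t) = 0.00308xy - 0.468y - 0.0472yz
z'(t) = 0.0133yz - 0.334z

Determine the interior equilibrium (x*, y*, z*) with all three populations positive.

x* ≈ 215, y* ≈ 25.1, z* ≈ 4.1

From dz/dt = 0: 0.0133y* = 0.334, so y* = 25.1.
From dx/dt = 0: 0.91(1 - x*/270) = 0.00741·25.1, giving x* = 270·(1 - 0.204) = 215.
From dy/dt = 0: 0.00308·215 - 0.468 = 0.0472z*, so z* = 0.194/0.0472 = 4.1.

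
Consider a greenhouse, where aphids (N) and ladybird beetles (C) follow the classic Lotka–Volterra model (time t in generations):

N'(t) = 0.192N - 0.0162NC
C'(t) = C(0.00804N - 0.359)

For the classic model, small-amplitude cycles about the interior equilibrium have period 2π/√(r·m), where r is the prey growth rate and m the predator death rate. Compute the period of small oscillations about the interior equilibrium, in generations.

Here r = 0.192 and m = 0.359, so r·m = 0.0689.
ω = √0.0689 = 0.263 per generation, hence T = 2π/ω ≈ 23.9 generations.

T ≈ 23.9 generations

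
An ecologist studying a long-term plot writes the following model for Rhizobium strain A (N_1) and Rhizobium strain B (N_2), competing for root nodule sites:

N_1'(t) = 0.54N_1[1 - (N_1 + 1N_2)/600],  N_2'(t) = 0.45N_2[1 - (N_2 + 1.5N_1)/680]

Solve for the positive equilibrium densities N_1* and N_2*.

N_1* ≈ 160, N_2* ≈ 440

Setting both brackets to zero gives the nullclines N_1 + 1N_2 = 600 and 1.5N_1 + N_2 = 680.
Substituting N_2 = 680 - 1.5N_1 into the first: N_1(1 - 1·1.5) = 600 - 1·680.
So N_1* = -80/-0.5 = 160, and then N_2* = 680 - 1.5·160 = 440.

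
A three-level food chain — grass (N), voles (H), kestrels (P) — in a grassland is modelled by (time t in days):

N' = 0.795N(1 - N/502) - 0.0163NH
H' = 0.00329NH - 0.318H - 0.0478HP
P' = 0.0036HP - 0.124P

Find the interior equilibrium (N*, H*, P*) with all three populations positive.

N* ≈ 147, H* ≈ 34.4, P* ≈ 3.5

From dP/dt = 0: 0.0036H* = 0.124, so H* = 34.4.
From dN/dt = 0: 0.795(1 - N*/502) = 0.0163·34.4, giving N* = 502·(1 - 0.706) = 147.
From dH/dt = 0: 0.00329·147 - 0.318 = 0.0478P*, so P* = 0.167/0.0478 = 3.5.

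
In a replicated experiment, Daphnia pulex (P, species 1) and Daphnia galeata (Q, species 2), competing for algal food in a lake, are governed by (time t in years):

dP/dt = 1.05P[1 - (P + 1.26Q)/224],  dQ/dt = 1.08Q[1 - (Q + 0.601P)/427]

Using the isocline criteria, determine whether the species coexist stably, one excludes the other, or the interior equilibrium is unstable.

species 2 excludes species 1

Compare the nullcline intercepts: K1/α12 = 224/1.26 = 178 < K2 = 427; K2/α21 = 427/0.601 = 710 > K1 = 224.
Since the inequalities point opposite ways, species 2 can invade but species 1 cannot.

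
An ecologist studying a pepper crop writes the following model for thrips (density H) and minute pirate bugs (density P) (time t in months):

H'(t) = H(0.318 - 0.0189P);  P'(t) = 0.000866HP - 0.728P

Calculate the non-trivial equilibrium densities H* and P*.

H* ≈ 841, P* ≈ 16.8

Set dP/dt = 0 with P > 0: 0.000866H - 0.728 = 0, so H* = 0.728/0.000866 = 841.
Set dH/dt = 0 with H > 0: 0.318 - 0.0189P = 0, so P* = 0.318/0.0189 = 16.8.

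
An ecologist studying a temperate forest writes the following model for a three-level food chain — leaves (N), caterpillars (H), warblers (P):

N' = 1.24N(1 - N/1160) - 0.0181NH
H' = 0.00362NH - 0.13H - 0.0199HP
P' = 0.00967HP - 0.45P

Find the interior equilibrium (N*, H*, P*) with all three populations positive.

From dP/dt = 0: 0.00967H* = 0.45, so H* = 46.5.
From dN/dt = 0: 1.24(1 - N*/1160) = 0.0181·46.5, giving N* = 1160·(1 - 0.679) = 372.
From dH/dt = 0: 0.00362·372 - 0.13 = 0.0199P*, so P* = 1.22/0.0199 = 61.1.

N* ≈ 372, H* ≈ 46.5, P* ≈ 61.1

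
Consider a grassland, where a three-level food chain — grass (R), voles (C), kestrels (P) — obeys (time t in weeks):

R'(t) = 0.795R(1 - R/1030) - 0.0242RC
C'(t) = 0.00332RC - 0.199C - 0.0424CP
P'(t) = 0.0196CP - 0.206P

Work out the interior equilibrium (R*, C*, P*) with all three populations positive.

R* ≈ 700, C* ≈ 10.5, P* ≈ 50.2

From dP/dt = 0: 0.0196C* = 0.206, so C* = 10.5.
From dR/dt = 0: 0.795(1 - R*/1030) = 0.0242·10.5, giving R* = 1030·(1 - 0.32) = 700.
From dC/dt = 0: 0.00332·700 - 0.199 = 0.0424P*, so P* = 2.13/0.0424 = 50.2.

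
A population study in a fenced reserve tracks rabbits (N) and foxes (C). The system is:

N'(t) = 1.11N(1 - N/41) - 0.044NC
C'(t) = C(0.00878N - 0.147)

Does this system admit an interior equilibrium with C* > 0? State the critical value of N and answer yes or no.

The predator equation gives dC/dt > 0 only when N > 0.147/0.00878 = 16.7.
Without the predator, N → K = 41. Since 41 > 16.7, the predator can invade and persist.

Threshold N = 16.7; K > 16.7, so yes, the predator persists.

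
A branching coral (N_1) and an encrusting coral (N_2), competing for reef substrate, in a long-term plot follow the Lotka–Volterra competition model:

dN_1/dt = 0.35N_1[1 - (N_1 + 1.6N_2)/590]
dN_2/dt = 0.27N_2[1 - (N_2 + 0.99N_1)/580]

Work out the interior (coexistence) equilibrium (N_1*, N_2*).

N_1* ≈ 579, N_2* ≈ 7.02

Setting both brackets to zero gives the nullclines N_1 + 1.6N_2 = 590 and 0.99N_1 + N_2 = 580.
Substituting N_2 = 580 - 0.99N_1 into the first: N_1(1 - 1.6·0.99) = 590 - 1.6·580.
So N_1* = -338/-0.584 = 579, and then N_2* = 580 - 0.99·579 = 7.02.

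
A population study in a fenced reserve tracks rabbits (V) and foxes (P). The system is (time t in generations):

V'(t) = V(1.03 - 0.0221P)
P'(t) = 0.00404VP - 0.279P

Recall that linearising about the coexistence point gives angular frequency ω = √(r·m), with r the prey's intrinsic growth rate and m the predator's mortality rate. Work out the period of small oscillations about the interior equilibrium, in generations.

Here r = 1.03 and m = 0.279, so r·m = 0.287.
ω = √0.287 = 0.536 per generation, hence T = 2π/ω ≈ 11.7 generations.

T ≈ 11.7 generations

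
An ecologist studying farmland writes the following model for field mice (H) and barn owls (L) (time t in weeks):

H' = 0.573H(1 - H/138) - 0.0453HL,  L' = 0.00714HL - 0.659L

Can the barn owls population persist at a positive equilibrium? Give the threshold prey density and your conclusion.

The predator equation gives dL/dt > 0 only when H > 0.659/0.00714 = 92.3.
Without the predator, H → K = 138. Since 138 > 92.3, the predator can invade and persist.

Threshold H = 92.3; K > 92.3, so yes, the predator persists.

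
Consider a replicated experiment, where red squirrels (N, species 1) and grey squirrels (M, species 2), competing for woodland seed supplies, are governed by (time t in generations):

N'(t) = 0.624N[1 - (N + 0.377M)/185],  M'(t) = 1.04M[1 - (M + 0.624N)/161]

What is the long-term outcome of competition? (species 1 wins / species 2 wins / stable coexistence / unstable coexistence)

stable coexistence

Compare the nullcline intercepts: K1/α12 = 185/0.377 = 491 > K2 = 161; K2/α21 = 161/0.624 = 258 > K1 = 185.
Since both inequalities hold, each species can invade when rare, so the interior equilibrium is stable.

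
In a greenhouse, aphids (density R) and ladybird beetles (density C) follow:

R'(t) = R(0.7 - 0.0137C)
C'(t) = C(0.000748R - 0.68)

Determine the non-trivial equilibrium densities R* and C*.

R* ≈ 909, C* ≈ 51.1

Set dC/dt = 0 with C > 0: 0.000748R - 0.68 = 0, so R* = 0.68/0.000748 = 909.
Set dR/dt = 0 with R > 0: 0.7 - 0.0137C = 0, so C* = 0.7/0.0137 = 51.1.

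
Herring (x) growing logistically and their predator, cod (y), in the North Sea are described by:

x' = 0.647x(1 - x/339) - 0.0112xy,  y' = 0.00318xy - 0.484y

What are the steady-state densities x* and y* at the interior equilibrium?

From dy/dt = 0 with y > 0: 0.00318x* = 0.484, so x* = 152.
Substitute into dx/dt = 0: 0.647(1 - 152/339) = 0.0112y*.
The bracket is 0.551, giving y* = 0.357/0.0112 = 31.8.

x* ≈ 152, y* ≈ 31.8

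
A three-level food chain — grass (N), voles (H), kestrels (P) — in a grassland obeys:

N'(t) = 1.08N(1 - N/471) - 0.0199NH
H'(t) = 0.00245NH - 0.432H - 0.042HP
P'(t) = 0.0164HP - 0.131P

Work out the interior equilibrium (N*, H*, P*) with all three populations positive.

From dP/dt = 0: 0.0164H* = 0.131, so H* = 7.99.
From dN/dt = 0: 1.08(1 - N*/471) = 0.0199·7.99, giving N* = 471·(1 - 0.147) = 402.
From dH/dt = 0: 0.00245·402 - 0.432 = 0.042P*, so P* = 0.552/0.042 = 13.1.

N* ≈ 402, H* ≈ 7.99, P* ≈ 13.1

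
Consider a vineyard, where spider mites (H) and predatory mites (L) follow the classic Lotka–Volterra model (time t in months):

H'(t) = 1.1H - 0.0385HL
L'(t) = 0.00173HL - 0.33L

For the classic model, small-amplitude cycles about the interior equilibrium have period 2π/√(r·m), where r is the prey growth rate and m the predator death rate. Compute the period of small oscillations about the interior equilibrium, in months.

T ≈ 10.4 months

Here r = 1.1 and m = 0.33, so r·m = 0.363.
ω = √0.363 = 0.602 per month, hence T = 2π/ω ≈ 10.4 months.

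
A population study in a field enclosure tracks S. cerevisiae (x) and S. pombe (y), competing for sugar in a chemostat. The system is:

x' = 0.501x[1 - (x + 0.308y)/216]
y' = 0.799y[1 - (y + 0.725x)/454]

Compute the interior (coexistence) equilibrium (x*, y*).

Setting both brackets to zero gives the nullclines x + 0.308y = 216 and 0.725x + y = 454.
Substituting y = 454 - 0.725x into the first: x(1 - 0.308·0.725) = 216 - 0.308·454.
So x* = 76.2/0.777 = 98.1, and then y* = 454 - 0.725·98.1 = 383.

x* ≈ 98.1, y* ≈ 383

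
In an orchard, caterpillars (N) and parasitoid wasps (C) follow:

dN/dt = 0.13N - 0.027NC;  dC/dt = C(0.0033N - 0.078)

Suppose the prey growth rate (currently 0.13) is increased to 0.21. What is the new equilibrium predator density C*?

C* ≈ 7.78

At the interior fixed point, setting dN/dt = 0 with N > 0 fixes C* = (prey growth rate)/(NC coefficient) — independent of the other coefficients.
With the change, C* = 0.21/0.027 = 7.78; it rises from 4.81.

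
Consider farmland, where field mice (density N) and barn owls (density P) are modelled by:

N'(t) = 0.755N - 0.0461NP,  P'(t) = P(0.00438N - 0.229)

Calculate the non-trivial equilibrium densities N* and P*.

Set dP/dt = 0 with P > 0: 0.00438N - 0.229 = 0, so N* = 0.229/0.00438 = 52.3.
Set dN/dt = 0 with N > 0: 0.755 - 0.0461P = 0, so P* = 0.755/0.0461 = 16.4.

N* ≈ 52.3, P* ≈ 16.4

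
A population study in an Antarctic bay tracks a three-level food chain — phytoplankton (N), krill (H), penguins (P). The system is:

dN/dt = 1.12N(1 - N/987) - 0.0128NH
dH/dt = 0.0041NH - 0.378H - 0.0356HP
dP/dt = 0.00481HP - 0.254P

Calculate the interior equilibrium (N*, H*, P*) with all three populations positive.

N* ≈ 391, H* ≈ 52.8, P* ≈ 34.5

From dP/dt = 0: 0.00481H* = 0.254, so H* = 52.8.
From dN/dt = 0: 1.12(1 - N*/987) = 0.0128·52.8, giving N* = 987·(1 - 0.604) = 391.
From dH/dt = 0: 0.0041·391 - 0.378 = 0.0356P*, so P* = 1.23/0.0356 = 34.5.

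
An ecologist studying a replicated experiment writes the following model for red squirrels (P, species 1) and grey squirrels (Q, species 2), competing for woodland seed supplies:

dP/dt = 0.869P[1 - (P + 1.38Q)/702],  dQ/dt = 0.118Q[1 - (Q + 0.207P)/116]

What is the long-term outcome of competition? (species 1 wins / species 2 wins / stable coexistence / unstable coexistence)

species 1 excludes species 2

Compare the nullcline intercepts: K1/α12 = 702/1.38 = 509 > K2 = 116; K2/α21 = 116/0.207 = 560 < K1 = 702.
Since the inequalities point opposite ways, species 1 can invade but species 2 cannot.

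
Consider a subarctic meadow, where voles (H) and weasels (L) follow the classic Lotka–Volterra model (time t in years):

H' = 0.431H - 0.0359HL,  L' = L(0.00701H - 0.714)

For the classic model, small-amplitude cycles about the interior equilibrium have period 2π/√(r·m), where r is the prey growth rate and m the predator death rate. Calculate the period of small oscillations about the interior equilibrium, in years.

T ≈ 11.3 years

Here r = 0.431 and m = 0.714, so r·m = 0.308.
ω = √0.308 = 0.555 per year, hence T = 2π/ω ≈ 11.3 years.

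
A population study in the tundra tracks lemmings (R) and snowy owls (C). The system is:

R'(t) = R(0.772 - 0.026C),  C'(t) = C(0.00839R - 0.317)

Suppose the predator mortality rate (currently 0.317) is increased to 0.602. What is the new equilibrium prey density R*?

At the interior fixed point, setting dC/dt = 0 with C > 0 fixes R* = (predator death rate)/(RC coefficient) — independent of the other coefficients.
With the change, R* = 0.602/0.00839 = 71.8; it rises from 37.8.

R* ≈ 71.8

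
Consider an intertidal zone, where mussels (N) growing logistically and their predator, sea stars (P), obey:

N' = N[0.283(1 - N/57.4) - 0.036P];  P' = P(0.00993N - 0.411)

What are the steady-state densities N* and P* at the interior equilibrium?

N* ≈ 41.4, P* ≈ 2.19

From dP/dt = 0 with P > 0: 0.00993N* = 0.411, so N* = 41.4.
Substitute into dN/dt = 0: 0.283(1 - 41.4/57.4) = 0.036P*.
The bracket is 0.279, giving P* = 0.0789/0.036 = 2.19.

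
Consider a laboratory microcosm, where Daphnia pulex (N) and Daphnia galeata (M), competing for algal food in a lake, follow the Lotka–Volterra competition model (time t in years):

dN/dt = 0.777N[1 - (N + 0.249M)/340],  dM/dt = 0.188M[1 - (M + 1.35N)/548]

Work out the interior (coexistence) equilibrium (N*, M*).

N* ≈ 307, M* ≈ 134

Setting both brackets to zero gives the nullclines N + 0.249M = 340 and 1.35N + M = 548.
Substituting M = 548 - 1.35N into the first: N(1 - 0.249·1.35) = 340 - 0.249·548.
So N* = 204/0.664 = 307, and then M* = 548 - 1.35·307 = 134.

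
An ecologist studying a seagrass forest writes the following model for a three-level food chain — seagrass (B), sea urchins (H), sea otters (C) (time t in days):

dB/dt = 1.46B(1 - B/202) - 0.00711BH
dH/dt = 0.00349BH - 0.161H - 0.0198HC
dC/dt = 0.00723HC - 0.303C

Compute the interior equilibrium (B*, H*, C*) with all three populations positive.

B* ≈ 161, H* ≈ 41.9, C* ≈ 20.2

From dC/dt = 0: 0.00723H* = 0.303, so H* = 41.9.
From dB/dt = 0: 1.46(1 - B*/202) = 0.00711·41.9, giving B* = 202·(1 - 0.204) = 161.
From dH/dt = 0: 0.00349·161 - 0.161 = 0.0198C*, so C* = 0.4/0.0198 = 20.2.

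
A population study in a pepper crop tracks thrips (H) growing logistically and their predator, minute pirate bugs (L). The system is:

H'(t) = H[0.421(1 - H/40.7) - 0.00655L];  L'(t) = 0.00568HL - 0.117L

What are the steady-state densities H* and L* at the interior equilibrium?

From dL/dt = 0 with L > 0: 0.00568H* = 0.117, so H* = 20.6.
Substitute into dH/dt = 0: 0.421(1 - 20.6/40.7) = 0.00655L*.
The bracket is 0.494, giving L* = 0.208/0.00655 = 31.7.

H* ≈ 20.6, L* ≈ 31.7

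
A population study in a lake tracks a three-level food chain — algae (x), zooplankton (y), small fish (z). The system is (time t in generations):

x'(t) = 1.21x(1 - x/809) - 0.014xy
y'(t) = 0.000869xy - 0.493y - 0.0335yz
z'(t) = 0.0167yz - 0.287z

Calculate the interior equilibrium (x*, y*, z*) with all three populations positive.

x* ≈ 648, y* ≈ 17.2, z* ≈ 2.1

From dz/dt = 0: 0.0167y* = 0.287, so y* = 17.2.
From dx/dt = 0: 1.21(1 - x*/809) = 0.014·17.2, giving x* = 809·(1 - 0.199) = 648.
From dy/dt = 0: 0.000869·648 - 0.493 = 0.0335z*, so z* = 0.0702/0.0335 = 2.1.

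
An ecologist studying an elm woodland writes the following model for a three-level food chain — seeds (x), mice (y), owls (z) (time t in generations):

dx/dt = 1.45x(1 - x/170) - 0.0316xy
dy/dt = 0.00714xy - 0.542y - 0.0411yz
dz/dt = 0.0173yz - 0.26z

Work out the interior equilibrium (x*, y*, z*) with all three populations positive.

From dz/dt = 0: 0.0173y* = 0.26, so y* = 15.
From dx/dt = 0: 1.45(1 - x*/170) = 0.0316·15, giving x* = 170·(1 - 0.328) = 114.
From dy/dt = 0: 0.00714·114 - 0.542 = 0.0411z*, so z* = 0.274/0.0411 = 6.67.

x* ≈ 114, y* ≈ 15, z* ≈ 6.67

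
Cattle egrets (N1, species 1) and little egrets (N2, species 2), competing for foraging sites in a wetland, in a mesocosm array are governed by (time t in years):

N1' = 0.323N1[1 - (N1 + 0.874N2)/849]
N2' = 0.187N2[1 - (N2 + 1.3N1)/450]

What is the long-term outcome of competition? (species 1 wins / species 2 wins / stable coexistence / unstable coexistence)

Compare the nullcline intercepts: K1/α12 = 849/0.874 = 971 > K2 = 450; K2/α21 = 450/1.3 = 346 < K1 = 849.
Since the inequalities point opposite ways, species 1 can invade but species 2 cannot.

species 1 excludes species 2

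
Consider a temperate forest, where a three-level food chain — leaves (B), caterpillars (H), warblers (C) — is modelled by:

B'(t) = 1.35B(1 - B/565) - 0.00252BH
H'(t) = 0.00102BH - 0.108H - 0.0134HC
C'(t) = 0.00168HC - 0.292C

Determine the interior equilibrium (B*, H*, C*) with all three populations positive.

B* ≈ 382, H* ≈ 174, C* ≈ 21

From dC/dt = 0: 0.00168H* = 0.292, so H* = 174.
From dB/dt = 0: 1.35(1 - B*/565) = 0.00252·174, giving B* = 565·(1 - 0.324) = 382.
From dH/dt = 0: 0.00102·382 - 0.108 = 0.0134C*, so C* = 0.281/0.0134 = 21.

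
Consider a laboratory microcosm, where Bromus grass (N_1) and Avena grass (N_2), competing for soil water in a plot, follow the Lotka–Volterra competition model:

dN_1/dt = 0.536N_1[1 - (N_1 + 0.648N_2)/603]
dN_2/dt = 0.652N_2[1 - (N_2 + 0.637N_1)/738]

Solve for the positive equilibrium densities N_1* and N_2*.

N_1* ≈ 212, N_2* ≈ 603

Setting both brackets to zero gives the nullclines N_1 + 0.648N_2 = 603 and 0.637N_1 + N_2 = 738.
Substituting N_2 = 738 - 0.637N_1 into the first: N_1(1 - 0.648·0.637) = 603 - 0.648·738.
So N_1* = 125/0.587 = 212, and then N_2* = 738 - 0.637·212 = 603.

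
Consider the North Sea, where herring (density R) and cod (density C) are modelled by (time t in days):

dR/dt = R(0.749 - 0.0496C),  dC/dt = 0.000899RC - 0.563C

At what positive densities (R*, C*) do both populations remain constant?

Set dC/dt = 0 with C > 0: 0.000899R - 0.563 = 0, so R* = 0.563/0.000899 = 626.
Set dR/dt = 0 with R > 0: 0.749 - 0.0496C = 0, so C* = 0.749/0.0496 = 15.1.

R* ≈ 626, C* ≈ 15.1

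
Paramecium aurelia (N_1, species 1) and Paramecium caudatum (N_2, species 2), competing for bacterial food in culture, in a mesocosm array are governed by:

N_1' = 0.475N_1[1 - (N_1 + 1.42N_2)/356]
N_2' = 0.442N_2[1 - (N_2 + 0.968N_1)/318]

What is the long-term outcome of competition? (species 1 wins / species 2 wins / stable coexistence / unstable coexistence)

unstable coexistence (outcome depends on initial conditions)

Compare the nullcline intercepts: K1/α12 = 356/1.42 = 251 < K2 = 318; K2/α21 = 318/0.968 = 329 < K1 = 356.
Since both are reversed, neither can invade when rare; the interior point is a saddle.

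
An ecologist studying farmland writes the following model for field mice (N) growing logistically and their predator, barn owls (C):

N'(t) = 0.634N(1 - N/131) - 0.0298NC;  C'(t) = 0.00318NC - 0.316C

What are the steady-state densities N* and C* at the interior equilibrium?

From dC/dt = 0 with C > 0: 0.00318N* = 0.316, so N* = 99.4.
Substitute into dN/dt = 0: 0.634(1 - 99.4/131) = 0.0298C*.
The bracket is 0.241, giving C* = 0.153/0.0298 = 5.14.

N* ≈ 99.4, C* ≈ 5.14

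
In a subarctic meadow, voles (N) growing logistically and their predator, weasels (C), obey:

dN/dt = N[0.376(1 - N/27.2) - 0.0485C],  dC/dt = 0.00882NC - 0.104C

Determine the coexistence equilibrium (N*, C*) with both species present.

From dC/dt = 0 with C > 0: 0.00882N* = 0.104, so N* = 11.8.
Substitute into dN/dt = 0: 0.376(1 - 11.8/27.2) = 0.0485C*.
The bracket is 0.566, giving C* = 0.213/0.0485 = 4.39.

N* ≈ 11.8, C* ≈ 4.39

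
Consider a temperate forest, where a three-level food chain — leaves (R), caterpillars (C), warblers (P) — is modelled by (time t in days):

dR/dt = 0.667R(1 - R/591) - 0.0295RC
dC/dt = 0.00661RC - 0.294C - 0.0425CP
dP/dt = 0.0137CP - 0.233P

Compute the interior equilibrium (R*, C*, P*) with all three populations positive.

R* ≈ 146, C* ≈ 17, P* ≈ 15.9

From dP/dt = 0: 0.0137C* = 0.233, so C* = 17.
From dR/dt = 0: 0.667(1 - R*/591) = 0.0295·17, giving R* = 591·(1 - 0.752) = 146.
From dC/dt = 0: 0.00661·146 - 0.294 = 0.0425P*, so P* = 0.674/0.0425 = 15.9.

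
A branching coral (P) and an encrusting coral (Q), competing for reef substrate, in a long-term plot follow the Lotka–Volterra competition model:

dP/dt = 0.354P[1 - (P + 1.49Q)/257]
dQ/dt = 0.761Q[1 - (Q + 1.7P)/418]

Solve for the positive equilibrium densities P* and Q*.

Setting both brackets to zero gives the nullclines P + 1.49Q = 257 and 1.7P + Q = 418.
Substituting Q = 418 - 1.7P into the first: P(1 - 1.49·1.7) = 257 - 1.49·418.
So P* = -366/-1.53 = 239, and then Q* = 418 - 1.7·239 = 12.3.

P* ≈ 239, Q* ≈ 12.3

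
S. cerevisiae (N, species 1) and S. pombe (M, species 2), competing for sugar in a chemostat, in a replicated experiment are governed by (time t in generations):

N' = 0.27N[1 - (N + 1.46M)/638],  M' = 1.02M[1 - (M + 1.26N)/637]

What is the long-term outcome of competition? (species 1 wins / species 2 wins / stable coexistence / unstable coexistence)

unstable coexistence (outcome depends on initial conditions)

Compare the nullcline intercepts: K1/α12 = 638/1.46 = 437 < K2 = 637; K2/α21 = 637/1.26 = 506 < K1 = 638.
Since both are reversed, neither can invade when rare; the interior point is a saddle.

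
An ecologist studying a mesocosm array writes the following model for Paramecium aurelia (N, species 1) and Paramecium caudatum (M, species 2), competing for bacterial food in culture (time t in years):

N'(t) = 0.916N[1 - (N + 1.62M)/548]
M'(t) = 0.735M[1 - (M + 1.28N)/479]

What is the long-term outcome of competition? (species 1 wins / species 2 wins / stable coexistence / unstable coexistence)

Compare the nullcline intercepts: K1/α12 = 548/1.62 = 338 < K2 = 479; K2/α21 = 479/1.28 = 374 < K1 = 548.
Since both are reversed, neither can invade when rare; the interior point is a saddle.

unstable coexistence (outcome depends on initial conditions)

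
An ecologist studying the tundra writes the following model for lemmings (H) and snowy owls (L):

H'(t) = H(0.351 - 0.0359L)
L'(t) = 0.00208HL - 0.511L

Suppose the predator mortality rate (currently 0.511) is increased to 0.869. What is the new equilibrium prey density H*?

H* ≈ 418

At the interior fixed point, setting dL/dt = 0 with L > 0 fixes H* = (predator death rate)/(HL coefficient) — independent of the other coefficients.
With the change, H* = 0.869/0.00208 = 418; it rises from 246.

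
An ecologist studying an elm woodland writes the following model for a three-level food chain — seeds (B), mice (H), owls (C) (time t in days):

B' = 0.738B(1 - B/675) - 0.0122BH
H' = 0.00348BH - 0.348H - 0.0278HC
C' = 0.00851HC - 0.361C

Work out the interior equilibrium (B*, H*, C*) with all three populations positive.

B* ≈ 202, H* ≈ 42.4, C* ≈ 12.7

From dC/dt = 0: 0.00851H* = 0.361, so H* = 42.4.
From dB/dt = 0: 0.738(1 - B*/675) = 0.0122·42.4, giving B* = 675·(1 - 0.701) = 202.
From dH/dt = 0: 0.00348·202 - 0.348 = 0.0278C*, so C* = 0.354/0.0278 = 12.7.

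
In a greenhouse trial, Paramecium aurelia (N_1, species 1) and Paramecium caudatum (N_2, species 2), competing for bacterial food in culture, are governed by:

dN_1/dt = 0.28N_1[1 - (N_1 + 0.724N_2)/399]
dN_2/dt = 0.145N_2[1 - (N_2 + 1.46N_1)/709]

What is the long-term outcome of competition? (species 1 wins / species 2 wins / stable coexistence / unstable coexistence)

Compare the nullcline intercepts: K1/α12 = 399/0.724 = 551 < K2 = 709; K2/α21 = 709/1.46 = 486 > K1 = 399.
Since the inequalities point opposite ways, species 2 can invade but species 1 cannot.

species 2 excludes species 1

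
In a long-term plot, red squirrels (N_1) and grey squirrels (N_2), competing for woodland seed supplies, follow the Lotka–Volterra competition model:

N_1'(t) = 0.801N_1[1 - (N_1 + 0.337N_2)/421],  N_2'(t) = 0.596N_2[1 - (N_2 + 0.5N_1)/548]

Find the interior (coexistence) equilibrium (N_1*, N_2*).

Setting both brackets to zero gives the nullclines N_1 + 0.337N_2 = 421 and 0.5N_1 + N_2 = 548.
Substituting N_2 = 548 - 0.5N_1 into the first: N_1(1 - 0.337·0.5) = 421 - 0.337·548.
So N_1* = 236/0.832 = 284, and then N_2* = 548 - 0.5·284 = 406.

N_1* ≈ 284, N_2* ≈ 406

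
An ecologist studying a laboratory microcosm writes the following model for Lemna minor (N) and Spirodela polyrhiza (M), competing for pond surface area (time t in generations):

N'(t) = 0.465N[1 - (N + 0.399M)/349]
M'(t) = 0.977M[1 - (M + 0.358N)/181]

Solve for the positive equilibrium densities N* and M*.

Setting both brackets to zero gives the nullclines N + 0.399M = 349 and 0.358N + M = 181.
Substituting M = 181 - 0.358N into the first: N(1 - 0.399·0.358) = 349 - 0.399·181.
So N* = 277/0.857 = 323, and then M* = 181 - 0.358·323 = 65.4.

N* ≈ 323, M* ≈ 65.4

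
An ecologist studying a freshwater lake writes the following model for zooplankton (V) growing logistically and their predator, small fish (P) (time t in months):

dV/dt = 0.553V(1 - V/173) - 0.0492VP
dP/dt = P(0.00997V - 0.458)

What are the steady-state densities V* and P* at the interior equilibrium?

V* ≈ 45.9, P* ≈ 8.26

From dP/dt = 0 with P > 0: 0.00997V* = 0.458, so V* = 45.9.
Substitute into dV/dt = 0: 0.553(1 - 45.9/173) = 0.0492P*.
The bracket is 0.734, giving P* = 0.406/0.0492 = 8.26.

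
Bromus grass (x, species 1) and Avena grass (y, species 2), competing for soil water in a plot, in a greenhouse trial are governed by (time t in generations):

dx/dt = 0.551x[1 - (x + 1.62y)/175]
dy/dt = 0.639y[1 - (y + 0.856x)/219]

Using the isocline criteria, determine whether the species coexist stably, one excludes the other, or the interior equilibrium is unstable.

species 2 excludes species 1

Compare the nullcline intercepts: K1/α12 = 175/1.62 = 108 < K2 = 219; K2/α21 = 219/0.856 = 256 > K1 = 175.
Since the inequalities point opposite ways, species 2 can invade but species 1 cannot.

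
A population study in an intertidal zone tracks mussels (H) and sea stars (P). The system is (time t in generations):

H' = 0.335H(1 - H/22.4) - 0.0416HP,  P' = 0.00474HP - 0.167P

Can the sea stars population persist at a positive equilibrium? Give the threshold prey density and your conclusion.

Threshold H = 35.2; K < 35.2, so no, the predator goes extinct.

The predator equation gives dP/dt > 0 only when H > 0.167/0.00474 = 35.2.
Without the predator, H → K = 22.4. Since 22.4 < 35.2, the predator cannot invade.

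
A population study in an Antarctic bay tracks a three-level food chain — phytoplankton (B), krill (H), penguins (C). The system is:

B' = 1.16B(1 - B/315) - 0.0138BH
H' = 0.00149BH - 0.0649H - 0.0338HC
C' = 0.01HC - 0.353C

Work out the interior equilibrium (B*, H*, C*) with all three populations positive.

From dC/dt = 0: 0.01H* = 0.353, so H* = 35.3.
From dB/dt = 0: 1.16(1 - B*/315) = 0.0138·35.3, giving B* = 315·(1 - 0.42) = 183.
From dH/dt = 0: 0.00149·183 - 0.0649 = 0.0338C*, so C* = 0.207/0.0338 = 6.13.

B* ≈ 183, H* ≈ 35.3, C* ≈ 6.13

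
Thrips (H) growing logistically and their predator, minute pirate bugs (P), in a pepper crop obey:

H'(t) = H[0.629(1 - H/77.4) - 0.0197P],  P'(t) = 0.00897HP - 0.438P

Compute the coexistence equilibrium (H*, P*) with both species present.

H* ≈ 48.8, P* ≈ 11.8

From dP/dt = 0 with P > 0: 0.00897H* = 0.438, so H* = 48.8.
Substitute into dH/dt = 0: 0.629(1 - 48.8/77.4) = 0.0197P*.
The bracket is 0.369, giving P* = 0.232/0.0197 = 11.8.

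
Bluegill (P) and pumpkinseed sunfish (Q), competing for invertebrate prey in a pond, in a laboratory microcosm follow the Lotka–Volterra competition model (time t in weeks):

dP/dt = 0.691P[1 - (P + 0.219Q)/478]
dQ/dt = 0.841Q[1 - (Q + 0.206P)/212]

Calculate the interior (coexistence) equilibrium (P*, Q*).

Setting both brackets to zero gives the nullclines P + 0.219Q = 478 and 0.206P + Q = 212.
Substituting Q = 212 - 0.206P into the first: P(1 - 0.219·0.206) = 478 - 0.219·212.
So P* = 432/0.955 = 452, and then Q* = 212 - 0.206·452 = 119.

P* ≈ 452, Q* ≈ 119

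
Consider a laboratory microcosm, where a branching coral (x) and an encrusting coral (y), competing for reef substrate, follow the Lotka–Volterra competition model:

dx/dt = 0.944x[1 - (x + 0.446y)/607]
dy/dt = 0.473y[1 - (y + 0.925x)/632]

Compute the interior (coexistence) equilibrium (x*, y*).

Setting both brackets to zero gives the nullclines x + 0.446y = 607 and 0.925x + y = 632.
Substituting y = 632 - 0.925x into the first: x(1 - 0.446·0.925) = 607 - 0.446·632.
So x* = 325/0.587 = 553, and then y* = 632 - 0.925·553 = 120.

x* ≈ 553, y* ≈ 120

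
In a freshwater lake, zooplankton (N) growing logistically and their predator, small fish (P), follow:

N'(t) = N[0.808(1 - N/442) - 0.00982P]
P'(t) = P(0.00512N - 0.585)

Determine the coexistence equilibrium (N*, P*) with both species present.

N* ≈ 114, P* ≈ 61

From dP/dt = 0 with P > 0: 0.00512N* = 0.585, so N* = 114.
Substitute into dN/dt = 0: 0.808(1 - 114/442) = 0.00982P*.
The bracket is 0.741, giving P* = 0.599/0.00982 = 61.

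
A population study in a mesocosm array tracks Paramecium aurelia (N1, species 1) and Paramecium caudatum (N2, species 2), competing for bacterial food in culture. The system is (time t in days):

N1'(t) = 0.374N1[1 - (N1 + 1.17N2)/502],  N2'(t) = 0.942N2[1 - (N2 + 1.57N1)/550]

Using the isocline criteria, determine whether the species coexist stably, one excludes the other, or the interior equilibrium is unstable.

unstable coexistence (outcome depends on initial conditions)

Compare the nullcline intercepts: K1/α12 = 502/1.17 = 429 < K2 = 550; K2/α21 = 550/1.57 = 350 < K1 = 502.
Since both are reversed, neither can invade when rare; the interior point is a saddle.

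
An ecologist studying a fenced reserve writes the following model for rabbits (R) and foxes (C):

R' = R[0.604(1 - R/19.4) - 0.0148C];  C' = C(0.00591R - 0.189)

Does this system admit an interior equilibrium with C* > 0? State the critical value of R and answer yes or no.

The predator equation gives dC/dt > 0 only when R > 0.189/0.00591 = 32.
Without the predator, R → K = 19.4. Since 19.4 < 32, the predator cannot invade.

Threshold R = 32; K < 32, so no, the predator goes extinct.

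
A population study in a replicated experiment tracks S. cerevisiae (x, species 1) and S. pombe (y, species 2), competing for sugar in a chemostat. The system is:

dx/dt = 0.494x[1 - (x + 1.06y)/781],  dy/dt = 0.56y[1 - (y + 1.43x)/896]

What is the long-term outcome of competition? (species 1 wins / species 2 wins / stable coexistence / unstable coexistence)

Compare the nullcline intercepts: K1/α12 = 781/1.06 = 737 < K2 = 896; K2/α21 = 896/1.43 = 627 < K1 = 781.
Since both are reversed, neither can invade when rare; the interior point is a saddle.

unstable coexistence (outcome depends on initial conditions)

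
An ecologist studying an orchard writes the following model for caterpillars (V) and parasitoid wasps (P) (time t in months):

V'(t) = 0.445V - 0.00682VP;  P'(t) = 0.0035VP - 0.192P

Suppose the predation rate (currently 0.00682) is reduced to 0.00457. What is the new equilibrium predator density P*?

At the interior fixed point, setting dV/dt = 0 with V > 0 fixes P* = (prey growth rate)/(VP coefficient) — independent of the other coefficients.
With the change, P* = 0.445/0.00457 = 97.4; it rises from 65.2.

P* ≈ 97.4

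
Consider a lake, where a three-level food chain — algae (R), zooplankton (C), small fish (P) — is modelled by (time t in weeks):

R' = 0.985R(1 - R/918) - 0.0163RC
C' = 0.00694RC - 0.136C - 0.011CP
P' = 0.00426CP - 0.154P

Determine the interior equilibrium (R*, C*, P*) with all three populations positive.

From dP/dt = 0: 0.00426C* = 0.154, so C* = 36.2.
From dR/dt = 0: 0.985(1 - R*/918) = 0.0163·36.2, giving R* = 918·(1 - 0.598) = 369.
From dC/dt = 0: 0.00694·369 - 0.136 = 0.011P*, so P* = 2.42/0.011 = 220.

R* ≈ 369, C* ≈ 36.2, P* ≈ 220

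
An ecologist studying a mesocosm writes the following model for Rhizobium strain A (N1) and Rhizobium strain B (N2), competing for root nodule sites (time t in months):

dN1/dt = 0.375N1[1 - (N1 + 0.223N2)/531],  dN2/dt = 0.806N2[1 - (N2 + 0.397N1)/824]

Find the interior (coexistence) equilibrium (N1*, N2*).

Setting both brackets to zero gives the nullclines N1 + 0.223N2 = 531 and 0.397N1 + N2 = 824.
Substituting N2 = 824 - 0.397N1 into the first: N1(1 - 0.223·0.397) = 531 - 0.223·824.
So N1* = 347/0.911 = 381, and then N2* = 824 - 0.397·381 = 673.

N1* ≈ 381, N2* ≈ 673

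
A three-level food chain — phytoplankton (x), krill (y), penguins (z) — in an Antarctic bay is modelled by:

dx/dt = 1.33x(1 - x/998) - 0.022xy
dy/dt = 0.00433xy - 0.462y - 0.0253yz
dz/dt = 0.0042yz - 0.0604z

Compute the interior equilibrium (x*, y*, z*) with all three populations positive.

x* ≈ 761, y* ≈ 14.4, z* ≈ 112

From dz/dt = 0: 0.0042y* = 0.0604, so y* = 14.4.
From dx/dt = 0: 1.33(1 - x*/998) = 0.022·14.4, giving x* = 998·(1 - 0.238) = 761.
From dy/dt = 0: 0.00433·761 - 0.462 = 0.0253z*, so z* = 2.83/0.0253 = 112.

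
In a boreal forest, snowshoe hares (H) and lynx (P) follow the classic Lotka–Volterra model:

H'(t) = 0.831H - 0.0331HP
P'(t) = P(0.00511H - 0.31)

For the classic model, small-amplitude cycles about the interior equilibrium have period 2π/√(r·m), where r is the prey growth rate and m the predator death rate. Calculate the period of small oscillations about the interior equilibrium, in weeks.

T ≈ 12.4 weeks

Here r = 0.831 and m = 0.31, so r·m = 0.258.
ω = √0.258 = 0.508 per week, hence T = 2π/ω ≈ 12.4 weeks.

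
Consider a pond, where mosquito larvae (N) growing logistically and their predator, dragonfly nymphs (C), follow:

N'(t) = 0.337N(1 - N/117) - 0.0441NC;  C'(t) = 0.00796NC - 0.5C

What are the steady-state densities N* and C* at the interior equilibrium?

From dC/dt = 0 with C > 0: 0.00796N* = 0.5, so N* = 62.8.
Substitute into dN/dt = 0: 0.337(1 - 62.8/117) = 0.0441C*.
The bracket is 0.463, giving C* = 0.156/0.0441 = 3.54.

N* ≈ 62.8, C* ≈ 3.54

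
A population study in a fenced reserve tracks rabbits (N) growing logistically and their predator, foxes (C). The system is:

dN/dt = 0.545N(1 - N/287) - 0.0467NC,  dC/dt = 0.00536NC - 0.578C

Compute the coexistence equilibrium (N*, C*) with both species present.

N* ≈ 108, C* ≈ 7.29

From dC/dt = 0 with C > 0: 0.00536N* = 0.578, so N* = 108.
Substitute into dN/dt = 0: 0.545(1 - 108/287) = 0.0467C*.
The bracket is 0.624, giving C* = 0.34/0.0467 = 7.29.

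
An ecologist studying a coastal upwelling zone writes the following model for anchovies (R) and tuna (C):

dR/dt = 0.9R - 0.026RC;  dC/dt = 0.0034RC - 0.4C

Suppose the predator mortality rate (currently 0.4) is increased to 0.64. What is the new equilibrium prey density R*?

R* ≈ 188

At the interior fixed point, setting dC/dt = 0 with C > 0 fixes R* = (predator death rate)/(RC coefficient) — independent of the other coefficients.
With the change, R* = 0.64/0.0034 = 188; it rises from 118.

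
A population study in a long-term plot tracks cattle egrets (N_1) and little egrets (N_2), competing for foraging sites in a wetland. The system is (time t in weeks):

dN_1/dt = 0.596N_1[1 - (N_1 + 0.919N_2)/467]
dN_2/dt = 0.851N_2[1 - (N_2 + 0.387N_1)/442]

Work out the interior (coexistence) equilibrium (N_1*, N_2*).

N_1* ≈ 94.4, N_2* ≈ 405

Setting both brackets to zero gives the nullclines N_1 + 0.919N_2 = 467 and 0.387N_1 + N_2 = 442.
Substituting N_2 = 442 - 0.387N_1 into the first: N_1(1 - 0.919·0.387) = 467 - 0.919·442.
So N_1* = 60.8/0.644 = 94.4, and then N_2* = 442 - 0.387·94.4 = 405.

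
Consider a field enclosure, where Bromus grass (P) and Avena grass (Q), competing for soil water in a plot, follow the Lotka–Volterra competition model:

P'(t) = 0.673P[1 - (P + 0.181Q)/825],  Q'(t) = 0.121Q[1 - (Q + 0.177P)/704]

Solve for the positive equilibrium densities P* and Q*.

Setting both brackets to zero gives the nullclines P + 0.181Q = 825 and 0.177P + Q = 704.
Substituting Q = 704 - 0.177P into the first: P(1 - 0.181·0.177) = 825 - 0.181·704.
So P* = 698/0.968 = 721, and then Q* = 704 - 0.177·721 = 576.

P* ≈ 721, Q* ≈ 576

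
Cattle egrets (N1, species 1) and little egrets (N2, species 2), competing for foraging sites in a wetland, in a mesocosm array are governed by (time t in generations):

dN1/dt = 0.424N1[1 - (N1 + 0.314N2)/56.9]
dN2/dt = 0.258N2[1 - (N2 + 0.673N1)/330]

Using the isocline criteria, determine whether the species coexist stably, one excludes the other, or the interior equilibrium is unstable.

species 2 excludes species 1

Compare the nullcline intercepts: K1/α12 = 56.9/0.314 = 181 < K2 = 330; K2/α21 = 330/0.673 = 490 > K1 = 56.9.
Since the inequalities point opposite ways, species 2 can invade but species 1 cannot.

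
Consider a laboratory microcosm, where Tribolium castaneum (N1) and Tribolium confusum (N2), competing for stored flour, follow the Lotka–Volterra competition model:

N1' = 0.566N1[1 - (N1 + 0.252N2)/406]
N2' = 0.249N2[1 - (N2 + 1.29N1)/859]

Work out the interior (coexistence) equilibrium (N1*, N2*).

N1* ≈ 281, N2* ≈ 497

Setting both brackets to zero gives the nullclines N1 + 0.252N2 = 406 and 1.29N1 + N2 = 859.
Substituting N2 = 859 - 1.29N1 into the first: N1(1 - 0.252·1.29) = 406 - 0.252·859.
So N1* = 190/0.675 = 281, and then N2* = 859 - 1.29·281 = 497.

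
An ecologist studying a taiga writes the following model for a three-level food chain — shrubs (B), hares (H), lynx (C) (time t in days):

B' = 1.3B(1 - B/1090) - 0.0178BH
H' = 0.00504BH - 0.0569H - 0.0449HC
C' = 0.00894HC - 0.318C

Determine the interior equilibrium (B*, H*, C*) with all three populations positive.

From dC/dt = 0: 0.00894H* = 0.318, so H* = 35.6.
From dB/dt = 0: 1.3(1 - B*/1090) = 0.0178·35.6, giving B* = 1090·(1 - 0.487) = 559.
From dH/dt = 0: 0.00504·559 - 0.0569 = 0.0449C*, so C* = 2.76/0.0449 = 61.5.

B* ≈ 559, H* ≈ 35.6, C* ≈ 61.5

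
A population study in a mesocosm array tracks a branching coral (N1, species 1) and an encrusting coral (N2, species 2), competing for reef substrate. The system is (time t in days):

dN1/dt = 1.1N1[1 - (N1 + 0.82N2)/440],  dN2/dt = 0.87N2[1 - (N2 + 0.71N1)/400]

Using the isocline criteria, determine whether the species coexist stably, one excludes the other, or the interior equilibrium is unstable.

Compare the nullcline intercepts: K1/α12 = 440/0.82 = 537 > K2 = 400; K2/α21 = 400/0.71 = 563 > K1 = 440.
Since both inequalities hold, each species can invade when rare, so the interior equilibrium is stable.

stable coexistence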